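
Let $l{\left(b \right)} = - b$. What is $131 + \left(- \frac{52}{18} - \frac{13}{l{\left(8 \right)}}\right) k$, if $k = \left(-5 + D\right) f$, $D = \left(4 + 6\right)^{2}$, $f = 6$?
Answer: $- \frac{7073}{12} \approx -589.42$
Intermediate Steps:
$D = 100$ ($D = 10^{2} = 100$)
$k = 570$ ($k = \left(-5 + 100\right) 6 = 95 \cdot 6 = 570$)
$131 + \left(- \frac{52}{18} - \frac{13}{l{\left(8 \right)}}\right) k = 131 + \left(- \frac{52}{18} - \frac{13}{\left(-1\right) 8}\right) 570 = 131 + \left(\left(-52\right) \frac{1}{18} - \frac{13}{-8}\right) 570 = 131 + \left(- \frac{26}{9} - - \frac{13}{8}\right) 570 = 131 + \left(- \frac{26}{9} + \frac{13}{8}\right) 570 = 131 - \frac{8645}{12} = - \frac{7073}{12}$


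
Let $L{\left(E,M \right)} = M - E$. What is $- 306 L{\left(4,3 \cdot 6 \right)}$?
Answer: $-4284$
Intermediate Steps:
$- 306 L{\left(4,3 \cdot 6 \right)} = - 306 \left(3 \cdot 6 - 4\right) = - 306 \left(18 - 4\right) = \left(-306\right) 14 = -4284$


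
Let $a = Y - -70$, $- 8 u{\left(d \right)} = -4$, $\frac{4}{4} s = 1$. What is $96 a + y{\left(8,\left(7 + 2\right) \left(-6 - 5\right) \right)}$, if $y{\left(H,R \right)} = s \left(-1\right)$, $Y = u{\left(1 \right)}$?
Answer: $6767$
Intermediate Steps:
$s = 1$
$u{\left(d \right)} = \frac{1}{2}$ ($u{\left(d \right)} = \left(- \frac{1}{8}\right) \left(-4\right) = \frac{1}{2}$)
$Y = \frac{1}{2} \approx 0.5$
$a = \frac{141}{2}$ ($a = \frac{1}{2} - -70 = \frac{1}{2} + 70 = \frac{141}{2} \approx 70.5$)
$y{\left(H,R \right)} = -1$ ($y{\left(H,R \right)} = 1 \left(-1\right) = -1$)
$96 a + y{\left(8,\left(7 + 2\right) \left(-6 - 5\right) \right)} = 96 \cdot \frac{141}{2} - 1 = 6768 - 1 = 6767$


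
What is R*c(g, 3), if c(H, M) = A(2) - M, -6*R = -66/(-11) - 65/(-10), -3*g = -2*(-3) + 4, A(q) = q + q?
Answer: -25/12 ≈ -2.0833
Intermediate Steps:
A(q) = 2*q
g = -10/3 (g = -(-2*(-3) + 4)/3 = -(6 + 4)/3 = -⅓*10 = -10/3 ≈ -3.3333)
R = -25/12 (R = -(-66/(-11) - 65/(-10))/6 = -(-66*(-1/11) - 65*(-⅒))/6 = -(6 + 13/2)/6 = -⅙*25/2 = -25/12 ≈ -2.0833)
c(H, M) = 4 - M (c(H, M) = 2*2 - M = 4 - M)
R*c(g, 3) = -25*(4 - 1*3)/12 = -25*(4 - 3)/12 = -25/12*1 = -25/12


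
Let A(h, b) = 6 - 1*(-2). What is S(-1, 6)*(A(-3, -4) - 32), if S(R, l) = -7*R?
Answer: -168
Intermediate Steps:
A(h, b) = 8 (A(h, b) = 6 + 2 = 8)
S(-1, 6)*(A(-3, -4) - 32) = (-7*(-1))*(8 - 32) = 7*(-24) = -168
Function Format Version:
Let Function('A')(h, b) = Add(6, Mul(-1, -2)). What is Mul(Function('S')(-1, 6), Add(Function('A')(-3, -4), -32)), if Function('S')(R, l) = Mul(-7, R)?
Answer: -168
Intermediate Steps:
Function('A')(h, b) = 8 (Function('A')(h, b) = Add(6, 2) = 8)
Mul(Function('S')(-1, 6), Add(Function('A')(-3, -4), -32)) = Mul(Mul(-7, -1), Add(8, -32)) = Mul(7, -24) = -168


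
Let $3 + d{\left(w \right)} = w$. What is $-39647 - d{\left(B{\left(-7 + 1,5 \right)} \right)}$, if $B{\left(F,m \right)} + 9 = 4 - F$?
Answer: $-39645$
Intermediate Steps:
$B{\left(F,m \right)} = -5 - F$ ($B{\left(F,m \right)} = -9 - \left(-4 + F\right) = -5 - F$)
$d{\left(w \right)} = -3 + w$
$-39647 - d{\left(B{\left(-7 + 1,5 \right)} \right)} = -39647 - \left(-3 - -1\right) = -39647 - \left(-3 + \left(-5 + 6\right)\right) = -39647 - \left(-3 + 1\right) = -39647 - -2 = -39647 + 2 = -39645$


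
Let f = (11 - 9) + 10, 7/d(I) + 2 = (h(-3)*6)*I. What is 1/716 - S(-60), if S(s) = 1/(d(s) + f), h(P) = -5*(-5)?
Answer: -905345/11048596 ≈ -0.081942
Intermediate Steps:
h(P) = 25
d(I) = 7/(-2 + 150*I) (d(I) = 7/(-2 + (25*6)*I) = 7/(-2 + 150*I))
f = 12 (f = 2 + 10 = 12)
S(s) = 1/(12 + 7/(2*(-1 + 75*s))) (S(s) = 1/(7/(2*(-1 + 75*s)) + 12) = 1/(12 + 7/(2*(-1 + 75*s))))
1/716 - S(-60) = 1/716 - 2*(-1 + 75*(-60))/(-17 + 1800*(-60)) = 1/716 - 2*(-1 - 4500)/(-17 - 108000) = 1/716 - 2*(-4501)/(-108017) = 1/716 - 2*(-1)*(-4501)/108017 = 1/716 - 1*1286/15431 = 1/716 - 1286/15431 = -905345/11048596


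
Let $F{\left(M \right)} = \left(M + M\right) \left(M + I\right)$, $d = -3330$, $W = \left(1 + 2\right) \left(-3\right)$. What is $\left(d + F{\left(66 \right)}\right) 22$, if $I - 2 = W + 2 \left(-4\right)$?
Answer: $74844$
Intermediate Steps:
$W = -9$ ($W = 3 \left(-3\right) = -9$)
$I = -15$ ($I = 2 + \left(-9 + 2 \left(-4\right)\right) = 2 - 17 = -15$)
$F{\left(M \right)} = 2 M \left(-15 + M\right)$ ($F{\left(M \right)} = \left(M + M\right) \left(M - 15\right) = 2 M \left(-15 + M\right)$)
$\left(d + F{\left(66 \right)}\right) 22 = \left(-3330 + 2 \cdot 66 \left(-15 + 66\right)\right) 22 = \left(-3330 + 2 \cdot 66 \cdot 51\right) 22 = \left(-3330 + 6732\right) 22 = 3402 \cdot 22 = 74844$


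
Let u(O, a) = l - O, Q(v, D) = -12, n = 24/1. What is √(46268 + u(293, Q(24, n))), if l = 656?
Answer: √46631 ≈ 215.94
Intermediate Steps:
n = 24 (n = 24*1 = 24)
u(O, a) = 656 - O
√(46268 + u(293, Q(24, n))) = √(46268 + (656 - 1*293)) = √(46268 + (656 - 293)) = √(46268 + 363) = √46631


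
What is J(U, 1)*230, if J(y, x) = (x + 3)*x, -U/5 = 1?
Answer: 920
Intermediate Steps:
U = -5 (U = -5*1 = -5)
J(y, x) = x*(3 + x) (J(y, x) = (3 + x)*x = x*(3 + x))
J(U, 1)*230 = (1*(3 + 1))*230 = (1*4)*230 = 4*230 = 920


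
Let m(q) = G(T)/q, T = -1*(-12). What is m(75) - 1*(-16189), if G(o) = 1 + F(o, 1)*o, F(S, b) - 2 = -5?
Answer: 242828/15 ≈ 16189.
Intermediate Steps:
F(S, b) = -3 (F(S, b) = 2 - 5 = -3)
T = 12
G(o) = 1 - 3*o
m(q) = -35/q (m(q) = (1 - 3*12)/q = (1 - 36)/q = -35/q)
m(75) - 1*(-16189) = -35/75 - 1*(-16189) = -35*1/75 + 16189 = -7/15 + 16189 = 242828/15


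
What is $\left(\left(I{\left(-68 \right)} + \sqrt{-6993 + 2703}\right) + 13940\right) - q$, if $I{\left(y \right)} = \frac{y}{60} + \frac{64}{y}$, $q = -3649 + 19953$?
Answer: $- \frac{603349}{255} + i \sqrt{4290} \approx -2366.1 + 65.498 i$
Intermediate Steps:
$q = 16304$
$I{\left(y \right)} = \frac{64}{y} + \frac{y}{60}$ ($I{\left(y \right)} = y \frac{1}{60} + \frac{64}{y} = \frac{y}{60} + \frac{64}{y} = \frac{64}{y} + \frac{y}{60}$)
$\left(\left(I{\left(-68 \right)} + \sqrt{-6993 + 2703}\right) + 13940\right) - q = \left(\left(\left(\frac{64}{-68} + \frac{1}{60} \left(-68\right)\right) + \sqrt{-6993 + 2703}\right) + 13940\right) - 16304 = \left(\left(\left(64 \left(- \frac{1}{68}\right) - \frac{17}{15}\right) + \sqrt{-4290}\right) + 13940\right) - 16304 = \left(\left(\left(- \frac{16}{17} - \frac{17}{15}\right) + i \sqrt{4290}\right) + 13940\right) - 16304 = \left(\left(- \frac{529}{255} + i \sqrt{4290}\right) + 13940\right) - 16304 = \left(\frac{3554171}{255} + i \sqrt{4290}\right) - 16304 = - \frac{603349}{255} + i \sqrt{4290}$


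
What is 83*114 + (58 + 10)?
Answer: 9530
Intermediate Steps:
83*114 + (58 + 10) = 9462 + 68 = 9530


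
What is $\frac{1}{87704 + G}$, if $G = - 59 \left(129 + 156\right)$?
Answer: $\frac{1}{70889} \approx 1.4107 \cdot 10^{-5}$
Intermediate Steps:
$G = -16815$ ($G = \left(-59\right) 285 = -16815$)
$\frac{1}{87704 + G} = \frac{1}{87704 - 16815} = \frac{1}{70889}$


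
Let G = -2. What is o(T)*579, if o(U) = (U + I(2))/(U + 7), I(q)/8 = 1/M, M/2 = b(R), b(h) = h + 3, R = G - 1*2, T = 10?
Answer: 3474/17 ≈ 204.35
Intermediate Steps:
R = -4 (R = -2 - 1*2 = -2 - 2 = -4)
b(h) = 3 + h
M = -2 (M = 2*(3 - 4) = 2*(-1) = -2)
I(q) = -4 (I(q) = 8/(-2) = 8*(-½) = -4)
o(U) = (-4 + U)/(7 + U) (o(U) = (U - 4)/(U + 7) = (-4 + U)/(7 + U))
o(T)*579 = ((-4 + 10)/(7 + 10))*579 = (6/17)*579 = 3474/17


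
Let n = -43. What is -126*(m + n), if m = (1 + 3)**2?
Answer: 3402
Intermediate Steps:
m = 16 (m = 4**2 = 16)
-126*(m + n) = -126*(16 - 43) = -126*(-27) = 3402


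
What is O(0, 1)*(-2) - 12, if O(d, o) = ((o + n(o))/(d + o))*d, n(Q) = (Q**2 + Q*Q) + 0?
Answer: -12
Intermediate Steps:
n(Q) = 2*Q**2 (n(Q) = (Q**2 + Q**2) + 0 = 2*Q**2 + 0 = 2*Q**2)
O(d, o) = d*(o + 2*o**2)/(d + o) (O(d, o) = ((o + 2*o**2)/(d + o))*d = d*(o + 2*o**2)/(d + o))
O(0, 1)*(-2) - 12 = (0*1*(1 + 2*1)/(0 + 1))*(-2) - 12 = (0*1*(1 + 2)/1)*(-2) - 12 = (0*1*1*3)*(-2) - 12 = 0*(-2) - 12 = 0 - 12 = -12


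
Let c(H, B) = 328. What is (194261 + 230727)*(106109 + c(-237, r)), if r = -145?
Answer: 45234447756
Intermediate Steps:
(194261 + 230727)*(106109 + c(-237, r)) = (194261 + 230727)*(106109 + 328) = 424988*106437 = 45234447756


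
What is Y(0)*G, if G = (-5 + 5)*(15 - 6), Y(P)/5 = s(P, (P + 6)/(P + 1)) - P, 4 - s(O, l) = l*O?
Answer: 0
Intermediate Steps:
s(O, l) = 4 - O*l (s(O, l) = 4 - l*O = 4 - O*l)
Y(P) = 20 - 5*P - 5*P*(6 + P)/(1 + P) (Y(P) = 5*((4 - P*(P + 6)/(P + 1)) - P) = 5*((4 - P*(6 + P)/(1 + P)) - P) = 5*(4 - P - P*(6 + P)/(1 + P)) = 20 - 5*P - 5*P*(6 + P)/(1 + P))
G = 0 (G = 0*9 = 0)
Y(0)*G = (5*(4 - 3*0 - 2*0**2)/(1 + 0))*0 = (5*(4 + 0 - 2*0)/1)*0 = (5*1*(4 + 0 + 0))*0 = (5*1*4)*0 = 20*0 = 0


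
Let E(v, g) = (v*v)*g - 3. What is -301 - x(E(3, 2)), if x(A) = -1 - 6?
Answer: -294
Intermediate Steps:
E(v, g) = -3 + g*v**2 (E(v, g) = v**2*g - 3 = g*v**2 - 3 = -3 + g*v**2)
x(A) = -7
-301 - x(E(3, 2)) = -301 - 1*(-7) = -301 + 7 = -294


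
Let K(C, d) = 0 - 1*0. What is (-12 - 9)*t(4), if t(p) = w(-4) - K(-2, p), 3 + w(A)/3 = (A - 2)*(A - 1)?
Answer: -1701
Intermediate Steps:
w(A) = -9 + 3*(-1 + A)*(-2 + A) (w(A) = -9 + 3*((A - 2)*(A - 1)) = -9 + 3*((-2 + A)*(-1 + A)) = -9 + 3*((-1 + A)*(-2 + A)) = -9 + 3*(-1 + A)*(-2 + A))
K(C, d) = 0 (K(C, d) = 0 + 0 = 0)
t(p) = 81 (t(p) = (-3 - 9*(-4) + 3*(-4)**2) - 1*0 = (-3 + 36 + 3*16) + 0 = (-3 + 36 + 48) + 0 = 81 + 0 = 81)
(-12 - 9)*t(4) = (-12 - 9)*81 = -21*81 = -1701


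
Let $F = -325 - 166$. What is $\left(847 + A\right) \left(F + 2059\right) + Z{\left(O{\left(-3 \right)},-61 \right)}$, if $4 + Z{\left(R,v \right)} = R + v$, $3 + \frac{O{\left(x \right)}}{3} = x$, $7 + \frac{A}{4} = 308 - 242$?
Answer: $1698061$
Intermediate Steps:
$A = 236$ ($A = -28 + 4 \left(308 - 242\right) = -28 + 4 \cdot 66 = -28 + 264 = 236$)
$O{\left(x \right)} = -9 + 3 x$
$F = -491$ ($F = -325 - 166 = -491$)
$Z{\left(R,v \right)} = -4 + R + v$ ($Z{\left(R,v \right)} = -4 + \left(R + v\right) = -4 + R + v$)
$\left(847 + A\right) \left(F + 2059\right) + Z{\left(O{\left(-3 \right)},-61 \right)} = \left(847 + 236\right) \left(-491 + 2059\right) - 83 = 1083 \cdot 1568 - 83 = 1698144 - 83 = 1698061$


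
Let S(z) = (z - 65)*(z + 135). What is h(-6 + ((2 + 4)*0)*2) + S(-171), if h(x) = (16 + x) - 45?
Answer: 8461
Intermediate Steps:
S(z) = (-65 + z)*(135 + z)
h(x) = -29 + x
h(-6 + ((2 + 4)*0)*2) + S(-171) = (-29 + (-6 + ((2 + 4)*0)*2)) + (-8775 + (-171)² + 70*(-171)) = (-29 + (-6 + (6*0)*2)) + (-8775 + 29241 - 11970) = (-29 + (-6 + 0*2)) + 8496 = (-29 + (-6 + 0)) + 8496 = (-29 - 6) + 8496 = -35 + 8496 = 8461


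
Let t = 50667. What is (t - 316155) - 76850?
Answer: -342338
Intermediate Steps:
(t - 316155) - 76850 = (50667 - 316155) - 76850 = -265488 - 76850 = -342338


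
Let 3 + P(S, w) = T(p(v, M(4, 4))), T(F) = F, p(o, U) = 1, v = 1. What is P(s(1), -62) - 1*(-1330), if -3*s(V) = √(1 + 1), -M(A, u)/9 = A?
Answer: 1328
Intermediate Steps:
M(A, u) = -9*A
s(V) = -√2/3 (s(V) = -√(1 + 1)/3 = -√2/3)
P(S, w) = -2 (P(S, w) = -3 + 1 = -2)
P(s(1), -62) - 1*(-1330) = -2 - 1*(-1330) = -2 + 1330 = 1328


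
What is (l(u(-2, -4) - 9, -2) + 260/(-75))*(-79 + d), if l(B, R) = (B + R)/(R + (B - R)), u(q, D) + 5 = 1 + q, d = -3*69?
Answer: 2002/3 ≈ 667.33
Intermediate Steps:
d = -207
u(q, D) = -4 + q (u(q, D) = -5 + (1 + q) = -4 + q)
l(B, R) = (B + R)/B
(l(u(-2, -4) - 9, -2) + 260/(-75))*(-79 + d) = ((((-4 - 2) - 9) - 2)/((-4 - 2) - 9) + 260/(-75))*(-79 - 207) = (((-6 - 9) - 2)/(-6 - 9) + 260*(-1/75))*(-286) = ((-15 - 2)/(-15) - 52/15)*(-286) = (-1/15*(-17) - 52/15)*(-286) = (17/15 - 52/15)*(-286) = -7/3*(-286) = 2002/3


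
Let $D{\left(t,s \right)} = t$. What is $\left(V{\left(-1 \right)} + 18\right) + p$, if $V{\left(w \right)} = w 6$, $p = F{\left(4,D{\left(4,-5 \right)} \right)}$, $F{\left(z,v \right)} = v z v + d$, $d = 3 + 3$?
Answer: $82$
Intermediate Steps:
$d = 6$
$F{\left(z,v \right)} = 6 + z v^{2}$ ($F{\left(z,v \right)} = v z v + 6 = z v^{2} + 6 = 6 + z v^{2}$)
$p = 70$ ($p = 6 + 4 \cdot 4^{2} = 6 + 4 \cdot 16 = 6 + 64 = 70$)
$V{\left(w \right)} = 6 w$
$\left(V{\left(-1 \right)} + 18\right) + p = \left(6 \left(-1\right) + 18\right) + 70 = \left(-6 + 18\right) + 70 = 12 + 70 = 82$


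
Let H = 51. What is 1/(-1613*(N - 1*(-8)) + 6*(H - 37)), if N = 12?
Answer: -1/32176 ≈ -3.1079e-5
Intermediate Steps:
1/(-1613*(N - 1*(-8)) + 6*(H - 37)) = 1/(-1613*(12 - 1*(-8)) + 6*(51 - 37)) = 1/(-1613*(12 + 8) + 6*14) = 1/(-1613*20 + 84) = 1/(-32260 + 84) = 1/(-32176) = -1/32176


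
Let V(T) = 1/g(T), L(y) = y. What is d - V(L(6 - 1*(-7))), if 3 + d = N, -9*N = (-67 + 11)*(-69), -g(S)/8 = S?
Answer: -134885/312 ≈ -432.32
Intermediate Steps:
g(S) = -8*S
N = -1288/3 (N = -(-67 + 11)*(-69)/9 = -(-56)*(-69)/9 = -⅑*3864 = -1288/3 ≈ -429.33)
d = -1297/3 (d = -3 - 1288/3 = -1297/3 ≈ -432.33)
V(T) = -1/(8*T) (V(T) = 1/(-8*T) = -1/(8*T))
d - V(L(6 - 1*(-7))) = -1297/3 - (-1)/(8*(6 - 1*(-7))) = -1297/3 - (-1)/(8*(6 + 7)) = -1297/3 - (-1)/(8*13) = -1297/3 - 1*(-1/104) = -1297/3 + 1/104 = -134885/312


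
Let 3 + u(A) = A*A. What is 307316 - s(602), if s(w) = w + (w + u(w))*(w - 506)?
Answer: -34541574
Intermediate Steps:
u(A) = -3 + A**2 (u(A) = -3 + A*A = -3 + A**2)
s(w) = w + (-506 + w)*(-3 + w + w**2) (s(w) = w + (w + (-3 + w**2))*(w - 506) = w + (-3 + w + w**2)*(-506 + w) = w + (-506 + w)*(-3 + w + w**2))
307316 - s(602) = 307316 - (1518 + 602**3 - 508*602 - 505*602**2) = 307316 - (1518 + 218167208 - 305816 - 505*362404) = 307316 - (1518 + 218167208 - 305816 - 183014020) = 307316 - 1*34848890 = 307316 - 34848890 = -34541574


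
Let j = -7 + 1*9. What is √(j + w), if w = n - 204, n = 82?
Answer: 2*I*√30 ≈ 10.954*I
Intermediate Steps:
j = 2 (j = -7 + 9 = 2)
w = -122 (w = 82 - 204 = -122)
√(j + w) = √(2 - 122) = √(-120) = 2*I*√30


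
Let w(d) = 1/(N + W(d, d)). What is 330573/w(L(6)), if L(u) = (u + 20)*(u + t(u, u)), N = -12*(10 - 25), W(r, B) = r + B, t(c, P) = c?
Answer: 265780692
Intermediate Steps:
W(r, B) = B + r
N = 180 (N = -12*(-15) = 180)
L(u) = 2*u*(20 + u) (L(u) = (u + 20)*(u + u) = (20 + u)*(2*u) = 2*u*(20 + u))
w(d) = 1/(180 + 2*d) (w(d) = 1/(180 + (d + d)) = 1/(180 + 2*d))
330573/w(L(6)) = 330573/((1/(2*(90 + 2*6*(20 + 6))))) = 330573/((1/(2*(90 + 2*6*26)))) = 330573/((1/(2*(90 + 312)))) = 330573/(((½)/402)) = 330573/(((½)*(1/402))) = 330573/(1/804) = 330573*804 = 265780692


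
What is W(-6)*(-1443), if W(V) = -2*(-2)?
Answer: -5772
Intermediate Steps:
W(V) = 4
W(-6)*(-1443) = 4*(-1443) = -5772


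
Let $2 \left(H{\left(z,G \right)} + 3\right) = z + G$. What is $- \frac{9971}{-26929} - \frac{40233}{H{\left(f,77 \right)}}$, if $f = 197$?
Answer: $- \frac{1082098343}{3608486} \approx -299.88$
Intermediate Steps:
$H{\left(z,G \right)} = -3 + \frac{G}{2} + \frac{z}{2}$ ($H{\left(z,G \right)} = -3 + \frac{z + G}{2} = -3 + \frac{G + z}{2} = -3 + \left(\frac{G}{2} + \frac{z}{2}\right) = -3 + \frac{G}{2} + \frac{z}{2}$)
$- \frac{9971}{-26929} - \frac{40233}{H{\left(f,77 \right)}} = - \frac{9971}{-26929} - \frac{40233}{-3 + \frac{1}{2} \cdot 77 + \frac{1}{2} \cdot 197} = \left(-9971\right) \left(- \frac{1}{26929}\right) - \frac{40233}{-3 + \frac{77}{2} + \frac{197}{2}} = \frac{9971}{26929} - \frac{40233}{134} = - \frac{1082098343}{3608486}$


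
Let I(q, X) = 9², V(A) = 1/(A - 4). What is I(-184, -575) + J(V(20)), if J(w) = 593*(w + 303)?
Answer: 2876753/16 ≈ 1.7980e+5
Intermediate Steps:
V(A) = 1/(-4 + A)
J(w) = 179679 + 593*w (J(w) = 593*(303 + w) = 179679 + 593*w)
I(q, X) = 81
I(-184, -575) + J(V(20)) = 81 + (179679 + 593/(-4 + 20)) = 81 + (179679 + 593/16) = 81 + 2875457/16 = 2876753/16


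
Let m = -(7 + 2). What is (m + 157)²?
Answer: 21904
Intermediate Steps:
m = -9 (m = -1*9 = -9)
(m + 157)² = (-9 + 157)² = 148² = 21904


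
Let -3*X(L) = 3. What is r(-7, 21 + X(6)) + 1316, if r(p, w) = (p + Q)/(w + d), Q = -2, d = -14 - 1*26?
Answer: 26329/20 ≈ 1316.4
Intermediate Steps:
d = -40 (d = -14 - 26 = -40)
X(L) = -1 (X(L) = -⅓*3 = -1)
r(p, w) = (-2 + p)/(-40 + w) (r(p, w) = (p - 2)/(w - 40) = (-2 + p)/(-40 + w))
r(-7, 21 + X(6)) + 1316 = (-2 - 7)/(-40 + (21 - 1)) + 1316 = -9/(-40 + 20) + 1316 = -9/(-20) + 1316 = -1/20*(-9) + 1316 = 9/20 + 1316 = 26329/20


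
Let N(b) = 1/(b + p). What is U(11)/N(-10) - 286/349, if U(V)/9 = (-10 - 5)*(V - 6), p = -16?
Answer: 6124664/349 ≈ 17549.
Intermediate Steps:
U(V) = 810 - 135*V (U(V) = 9*((-10 - 5)*(V - 6)) = 9*(-15*(-6 + V)) = 9*(90 - 15*V) = 810 - 135*V)
N(b) = 1/(-16 + b) (N(b) = 1/(b - 16) = 1/(-16 + b))
U(11)/N(-10) - 286/349 = (810 - 135*11)/(1/(-16 - 10)) - 286/349 = (810 - 1485)/(1/(-26)) - 286*1/349 = -675/(-1/26) - 286/349 = -675*(-26) - 286/349 = 17550 - 286/349 = 6124664/349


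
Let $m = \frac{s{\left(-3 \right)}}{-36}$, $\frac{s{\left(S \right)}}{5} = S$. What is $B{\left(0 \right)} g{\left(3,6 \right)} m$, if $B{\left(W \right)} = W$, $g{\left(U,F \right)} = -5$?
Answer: $0$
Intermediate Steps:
$s{\left(S \right)} = 5 S$
$m = \frac{5}{12}$ ($m = \frac{5 \left(-3\right)}{-36} = \left(-15\right) \left(- \frac{1}{36}\right) = \frac{5}{12} \approx 0.41667$)
$B{\left(0 \right)} g{\left(3,6 \right)} m = 0 \left(-5\right) \frac{5}{12} = 0 \cdot \frac{5}{12} = 0$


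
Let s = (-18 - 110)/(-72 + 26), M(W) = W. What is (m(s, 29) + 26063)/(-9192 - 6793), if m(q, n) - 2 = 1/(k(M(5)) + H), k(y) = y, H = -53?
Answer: -1251119/767280 ≈ -1.6306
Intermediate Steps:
s = 64/23 (s = -128/(-46) = -128*(-1/46) = 64/23 ≈ 2.7826)
m(q, n) = 95/48 (m(q, n) = 2 + 1/(5 - 53) = 2 + 1/(-48) = 2 - 1/48 = 95/48)
(m(s, 29) + 26063)/(-9192 - 6793) = (95/48 + 26063)/(-9192 - 6793) = (1251119/48)/(-15985) = (1251119/48)*(-1/15985) = -1251119/767280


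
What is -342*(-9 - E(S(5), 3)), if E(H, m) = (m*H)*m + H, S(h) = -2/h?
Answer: 1710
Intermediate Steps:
E(H, m) = H + H*m² (E(H, m) = (H*m)*m + H = H*m² + H = H + H*m²)
-342*(-9 - E(S(5), 3)) = -342*(-9 - (-2/5)*(1 + 3²)) = -342*(-9 - (-2*⅕)*(1 + 9)) = -342*(-9 - (-2)*10/5) = -342*(-9 - 1*(-4)) = -342*(-9 + 4) = -342*(-5) = 1710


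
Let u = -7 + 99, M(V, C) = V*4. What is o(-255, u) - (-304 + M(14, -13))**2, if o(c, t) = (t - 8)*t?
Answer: -53776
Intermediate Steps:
M(V, C) = 4*V
u = 92
o(c, t) = t*(-8 + t) (o(c, t) = (-8 + t)*t = t*(-8 + t))
o(-255, u) - (-304 + M(14, -13))**2 = 92*(-8 + 92) - (-304 + 4*14)**2 = 92*84 - (-304 + 56)**2 = 7728 - 1*(-248)**2 = 7728 - 1*61504 = 7728 - 61504 = -53776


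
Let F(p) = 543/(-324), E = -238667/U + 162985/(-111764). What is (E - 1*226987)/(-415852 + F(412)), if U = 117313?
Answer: 80356221903334779/147215109577075001 ≈ 0.54584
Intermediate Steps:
E = -45794637893/13111370132 (E = -238667/117313 + 162985/(-111764) = -238667*1/117313 + 162985*(-1/111764) = -238667/117313 - 162985/111764 = -45794637893/13111370132 ≈ -3.4927)
F(p) = -181/108 (F(p) = 543*(-1/324) = -181/108)
(E - 1*226987)/(-415852 + F(412)) = (-45794637893/13111370132 - 1*226987)/(-415852 - 181/108) = (-45794637893/13111370132 - 226987)/(-44912197/108) = -2976156366790177/13111370132*(-108/44912197) = 80356221903334779/147215109577075001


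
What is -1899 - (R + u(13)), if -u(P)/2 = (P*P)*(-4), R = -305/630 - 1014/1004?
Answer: -51384437/15813 ≈ -3249.5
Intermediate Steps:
R = -23626/15813 (R = -305*1/630 - 1014*1/1004 = -61/126 - 507/502 = -23626/15813 ≈ -1.4941)
u(P) = 8*P² (u(P) = -2*P*P*(-4) = -2*P²*(-4) = -(-8)*P² = 8*P²)
-1899 - (R + u(13)) = -1899 - (-23626/15813 + 8*13²) = -1899 - (-23626/15813 + 8*169) = -1899 - (-23626/15813 + 1352) = -1899 - 1*21355550/15813 = -1899 - 21355550/15813 = -51384437/15813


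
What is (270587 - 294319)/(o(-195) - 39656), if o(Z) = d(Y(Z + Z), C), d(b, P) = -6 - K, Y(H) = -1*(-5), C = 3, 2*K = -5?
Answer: 47464/79319 ≈ 0.59839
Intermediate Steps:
K = -5/2 (K = (½)*(-5) = -5/2 ≈ -2.5000)
Y(H) = 5
d(b, P) = -7/2 (d(b, P) = -6 - 1*(-5/2) = -6 + 5/2 = -7/2)
o(Z) = -7/2
(270587 - 294319)/(o(-195) - 39656) = (270587 - 294319)/(-7/2 - 39656) = -23732/(-79319/2) = -23732*(-2/79319) = 47464/79319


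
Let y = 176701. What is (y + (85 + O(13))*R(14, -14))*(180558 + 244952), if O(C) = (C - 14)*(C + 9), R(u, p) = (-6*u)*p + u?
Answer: 107088527210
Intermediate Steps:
R(u, p) = u - 6*p*u (R(u, p) = -6*p*u + u = u - 6*p*u)
O(C) = (-14 + C)*(9 + C)
(y + (85 + O(13))*R(14, -14))*(180558 + 244952) = (176701 + (85 + (-126 + 13² - 5*13))*(14*(1 - 6*(-14))))*(180558 + 244952) = (176701 + (85 + (-126 + 169 - 65))*(14*(1 + 84)))*425510 = (176701 + (85 - 22)*(14*85))*425510 = (176701 + 63*1190)*425510 = (176701 + 74970)*425510 = 251671*425510 = 107088527210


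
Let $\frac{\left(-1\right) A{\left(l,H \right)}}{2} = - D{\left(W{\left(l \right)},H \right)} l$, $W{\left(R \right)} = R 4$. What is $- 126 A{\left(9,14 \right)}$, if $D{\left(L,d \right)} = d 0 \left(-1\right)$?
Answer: $0$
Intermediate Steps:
$W{\left(R \right)} = 4 R$
$D{\left(L,d \right)} = 0$ ($D{\left(L,d \right)} = 0 \left(-1\right) = 0$)
$A{\left(l,H \right)} = 0$ ($A{\left(l,H \right)} = - 2 \left(-1\right) 0 l = - 2 \cdot 0 l = \left(-2\right) 0 = 0$)
$- 126 A{\left(9,14 \right)} = \left(-126\right) 0 = 0$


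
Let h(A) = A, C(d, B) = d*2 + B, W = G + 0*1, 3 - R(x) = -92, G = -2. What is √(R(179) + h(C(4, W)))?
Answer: √101 ≈ 10.050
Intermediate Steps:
R(x) = 95 (R(x) = 3 - 1*(-92) = 3 + 92 = 95)
W = -2 (W = -2 + 0*1 = -2 + 0 = -2)
C(d, B) = B + 2*d (C(d, B) = 2*d + B = B + 2*d)
√(R(179) + h(C(4, W))) = √(95 + (-2 + 2*4)) = √(95 + (-2 + 8)) = √(95 + 6) = √101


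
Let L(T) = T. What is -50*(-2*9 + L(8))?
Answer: 500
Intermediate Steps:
-50*(-2*9 + L(8)) = -50*(-2*9 + 8) = -50*(-18 + 8) = -50*(-10) = 500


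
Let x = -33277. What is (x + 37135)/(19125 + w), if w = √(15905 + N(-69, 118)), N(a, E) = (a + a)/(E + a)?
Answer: 1807714125/8960868209 - 13503*√779207/8960868209 ≈ 0.20040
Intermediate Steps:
N(a, E) = 2*a/(E + a) (N(a, E) = (2*a)/(E + a) = 2*a/(E + a))
w = √779207/7 (w = √(15905 + 2*(-69)/(118 - 69)) = √(15905 + 2*(-69)/49) = √(15905 + 2*(-69)*(1/49)) = √(15905 - 138/49) = √(779207/49) = √779207/7 ≈ 126.10)
(x + 37135)/(19125 + w) = (-33277 + 37135)/(19125 + √779207/7) = 3858/(19125 + √779207/7)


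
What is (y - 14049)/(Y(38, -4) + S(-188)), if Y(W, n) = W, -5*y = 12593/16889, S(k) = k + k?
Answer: 593190199/14271205 ≈ 41.566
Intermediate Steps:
S(k) = 2*k
y = -12593/84445 (y = -12593/(5*16889) = -⅕*12593/16889 = -12593/84445 ≈ -0.14913)
(y - 14049)/(Y(38, -4) + S(-188)) = (-12593/84445 - 14049)/(38 + 2*(-188)) = -1186380398/(84445*(38 - 376)) = -1186380398/84445/(-338) = -1186380398/84445*(-1/338) = 593190199/14271205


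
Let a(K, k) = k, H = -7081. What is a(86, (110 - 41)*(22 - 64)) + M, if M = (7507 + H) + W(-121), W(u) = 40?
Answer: -2432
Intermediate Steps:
M = 466 (M = (7507 - 7081) + 40 = 426 + 40 = 466)
a(86, (110 - 41)*(22 - 64)) + M = (110 - 41)*(22 - 64) + 466 = 69*(-42) + 466 = -2898 + 466 = -2432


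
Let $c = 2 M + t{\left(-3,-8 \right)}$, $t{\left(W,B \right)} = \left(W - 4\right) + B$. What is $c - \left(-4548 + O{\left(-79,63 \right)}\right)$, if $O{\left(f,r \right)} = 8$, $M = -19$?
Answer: $4487$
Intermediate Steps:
$t{\left(W,B \right)} = -4 + B + W$ ($t{\left(W,B \right)} = \left(-4 + W\right) + B = -4 + B + W$)
$c = -53$ ($c = 2 \left(-19\right) - 15 = -38 - 15 = -53$)
$c - \left(-4548 + O{\left(-79,63 \right)}\right) = -53 - \left(-4548 + 8\right) = -53 - -4540 = -53 + 4540 = 4487$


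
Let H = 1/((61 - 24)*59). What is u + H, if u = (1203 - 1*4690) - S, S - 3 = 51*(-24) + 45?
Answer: -5044912/2183 ≈ -2311.0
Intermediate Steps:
S = -1176 (S = 3 + (51*(-24) + 45) = 3 + (-1224 + 45) = 3 - 1179 = -1176)
H = 1/2183 (H = 1/(37*59) = 1/2183 ≈ 0.00045808)
u = -2311 (u = (1203 - 1*4690) - 1*(-1176) = (1203 - 4690) + 1176 = -3487 + 1176 = -2311)
u + H = -2311 + 1/2183 = -5044912/2183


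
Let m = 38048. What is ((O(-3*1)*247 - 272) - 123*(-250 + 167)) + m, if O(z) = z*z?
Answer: 50208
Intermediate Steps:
O(z) = z²
((O(-3*1)*247 - 272) - 123*(-250 + 167)) + m = (((-3*1)²*247 - 272) - 123*(-250 + 167)) + 38048 = (((-3)²*247 - 272) - 123*(-83)) + 38048 = ((9*247 - 272) + 10209) + 38048 = ((2223 - 272) + 10209) + 38048 = (1951 + 10209) + 38048 = 12160 + 38048 = 50208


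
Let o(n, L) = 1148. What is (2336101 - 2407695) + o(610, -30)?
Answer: -70446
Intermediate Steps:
(2336101 - 2407695) + o(610, -30) = (2336101 - 2407695) + 1148 = -71594 + 1148 = -70446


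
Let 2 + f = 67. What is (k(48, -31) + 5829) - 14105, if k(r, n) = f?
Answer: -8211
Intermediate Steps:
f = 65 (f = -2 + 67 = 65)
k(r, n) = 65
(k(48, -31) + 5829) - 14105 = (65 + 5829) - 14105 = 5894 - 14105 = -8211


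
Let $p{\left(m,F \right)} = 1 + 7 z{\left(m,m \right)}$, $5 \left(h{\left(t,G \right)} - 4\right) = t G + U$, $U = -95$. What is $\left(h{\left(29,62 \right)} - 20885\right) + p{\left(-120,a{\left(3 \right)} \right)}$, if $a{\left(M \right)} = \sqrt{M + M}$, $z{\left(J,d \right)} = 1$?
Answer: $- \frac{102662}{5} \approx -20532.0$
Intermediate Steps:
$a{\left(M \right)} = \sqrt{2} \sqrt{M}$ ($a{\left(M \right)} = \sqrt{2 M} = \sqrt{2} \sqrt{M}$)
$h{\left(t,G \right)} = -15 + \frac{G t}{5}$ ($h{\left(t,G \right)} = 4 + \frac{t G - 95}{5} = 4 + \frac{G t - 95}{5} = 4 + \frac{-95 + G t}{5} = 4 + \left(-19 + \frac{G t}{5}\right) = -15 + \frac{G t}{5}$)
$p{\left(m,F \right)} = 8$ ($p{\left(m,F \right)} = 1 + 7 \cdot 1 = 1 + 7 = 8$)
$\left(h{\left(29,62 \right)} - 20885\right) + p{\left(-120,a{\left(3 \right)} \right)} = \left(\left(-15 + \frac{1}{5} \cdot 62 \cdot 29\right) - 20885\right) + 8 = \left(\left(-15 + \frac{1798}{5}\right) - 20885\right) + 8 = \left(\frac{1723}{5} - 20885\right) + 8 = - \frac{102702}{5} + 8 = - \frac{102662}{5}$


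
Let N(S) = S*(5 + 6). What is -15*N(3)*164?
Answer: -81180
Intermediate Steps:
N(S) = 11*S (N(S) = S*11 = 11*S)
-15*N(3)*164 = -165*3*164 = -15*33*164 = -495*164 = -81180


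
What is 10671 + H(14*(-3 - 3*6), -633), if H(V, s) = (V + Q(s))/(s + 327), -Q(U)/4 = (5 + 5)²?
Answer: 1633010/153 ≈ 10673.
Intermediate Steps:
Q(U) = -400 (Q(U) = -4*(5 + 5)² = -4*10² = -4*100 = -400)
H(V, s) = (-400 + V)/(327 + s) (H(V, s) = (V - 400)/(s + 327) = (-400 + V)/(327 + s))
10671 + H(14*(-3 - 3*6), -633) = 10671 + (-400 + 14*(-3 - 3*6))/(327 - 633) = 10671 + (-400 + 14*(-3 - 18))/(-306) = 10671 - (-400 + 14*(-21))/306 = 10671 - (-400 - 294)/306 = 10671 - 1/306*(-694) = 10671 + 347/153 = 1633010/153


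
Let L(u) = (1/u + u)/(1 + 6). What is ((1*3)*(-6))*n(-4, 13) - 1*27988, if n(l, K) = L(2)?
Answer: -195961/7 ≈ -27994.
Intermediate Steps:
L(u) = u/7 + 1/(7*u) (L(u) = (u + 1/u)/7 = (u + 1/u)*(1/7) = u/7 + 1/(7*u))
n(l, K) = 5/14 (n(l, K) = (1/7)*(1 + 2**2)/2 = (1/7)*(1/2)*(1 + 4) = (1/7)*(1/2)*5 = 5/14)
((1*3)*(-6))*n(-4, 13) - 1*27988 = ((1*3)*(-6))*(5/14) - 1*27988 = (3*(-6))*(5/14) - 27988 = -18*5/14 - 27988 = -45/7 - 27988 = -195961/7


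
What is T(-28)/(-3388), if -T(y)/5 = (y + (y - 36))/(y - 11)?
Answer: 115/33033 ≈ 0.0034814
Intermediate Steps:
T(y) = -5*(-36 + 2*y)/(-11 + y) (T(y) = -5*(y + (y - 36))/(y - 11) = -5*(y + (-36 + y))/(-11 + y) = -5*(-36 + 2*y)/(-11 + y))
T(-28)/(-3388) = (10*(18 - 1*(-28))/(-11 - 28))/(-3388) = (10*(18 + 28)/(-39))*(-1/3388) = (10*(-1/39)*46)*(-1/3388) = -460/39*(-1/3388) = 115/33033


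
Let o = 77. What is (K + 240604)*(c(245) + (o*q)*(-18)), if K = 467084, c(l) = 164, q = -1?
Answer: 1096916400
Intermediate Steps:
(K + 240604)*(c(245) + (o*q)*(-18)) = (467084 + 240604)*(164 + (77*(-1))*(-18)) = 707688*(164 - 77*(-18)) = 707688*(164 + 1386) = 707688*1550 = 1096916400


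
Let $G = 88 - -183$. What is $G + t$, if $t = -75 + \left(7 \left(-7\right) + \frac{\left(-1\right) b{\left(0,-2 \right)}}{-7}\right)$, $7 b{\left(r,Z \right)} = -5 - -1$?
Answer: $\frac{7199}{49} \approx 146.92$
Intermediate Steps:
$G = 271$ ($G = 88 + 183 = 271$)
$b{\left(r,Z \right)} = - \frac{4}{7}$ ($b{\left(r,Z \right)} = \frac{-5 - -1}{7} = \frac{-5 + 1}{7} = \frac{1}{7} \left(-4\right) = - \frac{4}{7}$)
$t = - \frac{6080}{49}$ ($t = -75 + \left(7 \left(-7\right) + \frac{\left(-1\right) \left(- \frac{4}{7}\right)}{-7}\right) = -75 + \left(-49 + \frac{4}{7} \left(- \frac{1}{7}\right)\right) = -75 - \frac{2405}{49} = - \frac{6080}{49} \approx -124.08$)
$G + t = 271 - \frac{6080}{49} = \frac{7199}{49}$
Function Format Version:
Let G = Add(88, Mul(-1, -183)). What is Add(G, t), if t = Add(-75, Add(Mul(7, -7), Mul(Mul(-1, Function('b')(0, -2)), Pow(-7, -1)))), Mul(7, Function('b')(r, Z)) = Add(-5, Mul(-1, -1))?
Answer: Rational(7199, 49) ≈ 146.92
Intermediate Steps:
G = 271 (G = Add(88, 183) = 271)
Function('b')(r, Z) = Rational(-4, 7) (Function('b')(r, Z) = Mul(Rational(1, 7), Add(-5, Mul(-1, -1))) = Mul(Rational(1, 7), Add(-5, 1)) = Mul(Rational(1, 7), -4) = Rational(-4, 7))
t = Rational(-6080, 49) (t = Add(-75, Add(Mul(7, -7), Mul(Mul(-1, Rational(-4, 7)), Pow(-7, -1)))) = Add(-75, Add(-49, Mul(Rational(4, 7), Rational(-1, 7)))) = Add(-75, Add(-49, Rational(-4, 49))) = Add(-75, Rational(-2405, 49)) = Rational(-6080, 49) ≈ -124.08)
Add(G, t) = Add(271, Rational(-6080, 49)) = Rational(7199, 49)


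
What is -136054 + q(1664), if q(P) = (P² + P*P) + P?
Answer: 5403402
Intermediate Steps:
q(P) = P + 2*P² (q(P) = (P² + P²) + P = 2*P² + P = P + 2*P²)
-136054 + q(1664) = -136054 + 1664*(1 + 2*1664) = -136054 + 1664*(1 + 3328) = -136054 + 1664*3329 = -136054 + 5539456 = 5403402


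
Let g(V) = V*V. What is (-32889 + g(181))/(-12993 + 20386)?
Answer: -128/7393 ≈ -0.017314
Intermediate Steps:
g(V) = V**2
(-32889 + g(181))/(-12993 + 20386) = (-32889 + 181**2)/(-12993 + 20386) = (-32889 + 32761)/7393 = -128*1/7393 = -128/7393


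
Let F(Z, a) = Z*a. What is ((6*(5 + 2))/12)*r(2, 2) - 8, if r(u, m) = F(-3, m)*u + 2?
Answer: -43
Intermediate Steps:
r(u, m) = 2 - 3*m*u (r(u, m) = (-3*m)*u + 2 = -3*m*u + 2 = 2 - 3*m*u)
((6*(5 + 2))/12)*r(2, 2) - 8 = ((6*(5 + 2))/12)*(2 - 3*2*2) - 8 = ((6*7)*(1/12))*(2 - 12) - 8 = (42*(1/12))*(-10) - 8 = (7/2)*(-10) - 8 = -35 - 8 = -43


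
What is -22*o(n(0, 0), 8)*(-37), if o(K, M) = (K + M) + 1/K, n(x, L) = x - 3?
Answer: 11396/3 ≈ 3798.7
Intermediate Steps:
n(x, L) = -3 + x
o(K, M) = K + M + 1/K
-22*o(n(0, 0), 8)*(-37) = -22*((-3 + 0) + 8 + 1/(-3 + 0))*(-37) = -22*(-3 + 8 + 1/(-3))*(-37) = -22*(-3 + 8 - ⅓)*(-37) = -22*14/3*(-37) = -308/3*(-37) = 11396/3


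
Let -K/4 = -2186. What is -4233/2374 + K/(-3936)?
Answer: -2338709/584004 ≈ -4.0046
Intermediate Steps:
K = 8744 (K = -4*(-2186) = 8744)
-4233/2374 + K/(-3936) = -4233/2374 + 8744/(-3936) = -4233*1/2374 + 8744*(-1/3936) = -4233/2374 - 1093/492 = -2338709/584004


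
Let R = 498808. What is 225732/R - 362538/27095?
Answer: -43680161541/3378800690 ≈ -12.928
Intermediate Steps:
225732/R - 362538/27095 = 225732/498808 - 362538/27095 = 225732*(1/498808) - 362538*1/27095 = 56433/124702 - 362538/27095 = -43680161541/3378800690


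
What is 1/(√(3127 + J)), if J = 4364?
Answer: √7491/7491 ≈ 0.011554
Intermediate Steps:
1/(√(3127 + J)) = 1/(√(3127 + 4364)) = 1/(√7491) = √7491/7491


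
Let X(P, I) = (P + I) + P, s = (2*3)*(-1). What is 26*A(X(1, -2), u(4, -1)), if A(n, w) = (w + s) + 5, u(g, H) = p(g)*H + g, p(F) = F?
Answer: -26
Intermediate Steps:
s = -6 (s = 6*(-1) = -6)
u(g, H) = g + H*g (u(g, H) = g*H + g = H*g + g = g + H*g)
X(P, I) = I + 2*P (X(P, I) = (I + P) + P = I + 2*P)
A(n, w) = -1 + w (A(n, w) = (w - 6) + 5 = (-6 + w) + 5 = -1 + w)
26*A(X(1, -2), u(4, -1)) = 26*(-1 + 4*(1 - 1)) = 26*(-1 + 4*0) = 26*(-1 + 0) = 26*(-1) = -26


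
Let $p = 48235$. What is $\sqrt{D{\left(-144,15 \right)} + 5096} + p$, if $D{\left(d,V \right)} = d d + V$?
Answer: $48235 + \sqrt{25847} \approx 48396.0$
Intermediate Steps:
$D{\left(d,V \right)} = V + d^{2}$ ($D{\left(d,V \right)} = d^{2} + V = V + d^{2}$)
$\sqrt{D{\left(-144,15 \right)} + 5096} + p = \sqrt{\left(15 + \left(-144\right)^{2}\right) + 5096} + 48235 = \sqrt{\left(15 + 20736\right) + 5096} + 48235 = \sqrt{20751 + 5096} + 48235 = \sqrt{25847} + 48235 = 48235 + \sqrt{25847}$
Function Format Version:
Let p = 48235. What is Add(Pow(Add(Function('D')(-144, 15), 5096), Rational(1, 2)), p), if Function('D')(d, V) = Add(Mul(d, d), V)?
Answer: Add(48235, Pow(25847, Rational(1, 2))) ≈ 48396.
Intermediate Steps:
Function('D')(d, V) = Add(V, Pow(d, 2)) (Function('D')(d, V) = Add(Pow(d, 2), V) = Add(V, Pow(d, 2)))
Add(Pow(Add(Function('D')(-144, 15), 5096), Rational(1, 2)), p) = Add(Pow(Add(Add(15, Pow(-144, 2)), 5096), Rational(1, 2)), 48235) = Add(Pow(Add(Add(15, 20736), 5096), Rational(1, 2)), 48235) = Add(Pow(Add(20751, 5096), Rational(1, 2)), 48235) = Add(Pow(25847, Rational(1, 2)), 48235) = Add(48235, Pow(25847, Rational(1, 2)))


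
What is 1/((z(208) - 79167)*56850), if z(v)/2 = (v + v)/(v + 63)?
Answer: -271/1219627211250 ≈ -2.2220e-10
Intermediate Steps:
z(v) = 4*v/(63 + v) (z(v) = 2*((v + v)/(v + 63)) = 2*((2*v)/(63 + v)) = 2*(2*v/(63 + v)) = 4*v/(63 + v))
1/((z(208) - 79167)*56850) = 1/(4*208/(63 + 208) - 79167*56850) = (1/56850)/(4*208/271 - 79167) = (1/56850)/(4*208*(1/271) - 79167) = (1/56850)/(832/271 - 79167) = (1/56850)/(-21453425/271) = -271/21453425*1/56850 = -271/1219627211250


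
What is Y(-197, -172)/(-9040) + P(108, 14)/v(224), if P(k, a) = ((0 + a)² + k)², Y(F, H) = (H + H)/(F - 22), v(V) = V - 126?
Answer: 11435091653/12126030 ≈ 943.02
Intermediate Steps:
v(V) = -126 + V
Y(F, H) = 2*H/(-22 + F) (Y(F, H) = (2*H)/(-22 + F) = 2*H/(-22 + F))
P(k, a) = (k + a²)² (P(k, a) = (a² + k)² = (k + a²)²)
Y(-197, -172)/(-9040) + P(108, 14)/v(224) = (2*(-172)/(-22 - 197))/(-9040) + (108 + 14²)²/(-126 + 224) = (2*(-172)/(-219))*(-1/9040) + (108 + 196)²/98 = (2*(-172)*(-1/219))*(-1/9040) + 304²*(1/98) = (344/219)*(-1/9040) + 92416*(1/98) = -43/247470 + 46208/49 = 11435091653/12126030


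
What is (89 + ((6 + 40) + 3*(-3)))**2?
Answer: 15876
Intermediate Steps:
(89 + ((6 + 40) + 3*(-3)))**2 = (89 + (46 - 9))**2 = (89 + 37)**2 = 126**2 = 15876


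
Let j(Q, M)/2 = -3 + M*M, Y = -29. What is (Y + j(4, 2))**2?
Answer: 729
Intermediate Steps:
j(Q, M) = -6 + 2*M**2 (j(Q, M) = 2*(-3 + M*M) = 2*(-3 + M**2) = -6 + 2*M**2)
(Y + j(4, 2))**2 = (-29 + (-6 + 2*2**2))**2 = (-29 + (-6 + 2*4))**2 = (-29 + (-6 + 8))**2 = (-29 + 2)**2 = (-27)**2 = 729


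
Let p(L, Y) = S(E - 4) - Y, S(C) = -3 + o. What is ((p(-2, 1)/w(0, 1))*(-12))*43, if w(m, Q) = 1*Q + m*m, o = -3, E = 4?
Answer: 3612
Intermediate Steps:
w(m, Q) = Q + m²
S(C) = -6 (S(C) = -3 - 3 = -6)
p(L, Y) = -6 - Y
((p(-2, 1)/w(0, 1))*(-12))*43 = (((-6 - 1*1)/(1 + 0²))*(-12))*43 = (((-6 - 1)/(1 + 0))*(-12))*43 = (-7/1*(-12))*43 = (-7*1*(-12))*43 = -7*(-12)*43 = 84*43 = 3612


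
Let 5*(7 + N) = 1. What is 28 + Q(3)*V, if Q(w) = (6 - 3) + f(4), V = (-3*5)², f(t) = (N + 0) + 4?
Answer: 73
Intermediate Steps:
N = -34/5 (N = -7 + (⅕)*1 = -7 + ⅕ = -34/5 ≈ -6.8000)
f(t) = -14/5 (f(t) = (-34/5 + 0) + 4 = -34/5 + 4 = -14/5)
V = 225 (V = (-15)² = 225)
Q(w) = ⅕ (Q(w) = (6 - 3) - 14/5 = 3 - 14/5 = ⅕)
28 + Q(3)*V = 28 + (⅕)*225 = 28 + 45 = 73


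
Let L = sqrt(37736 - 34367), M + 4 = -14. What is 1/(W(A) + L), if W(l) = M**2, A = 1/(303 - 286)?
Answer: 108/33869 - sqrt(3369)/101607 ≈ 0.0026175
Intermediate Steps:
M = -18 (M = -4 - 14 = -18)
A = 1/17 ≈ 0.058824
W(l) = 324 (W(l) = (-18)**2 = 324)
L = sqrt(3369) ≈ 58.043
1/(W(A) + L) = 1/(324 + sqrt(3369))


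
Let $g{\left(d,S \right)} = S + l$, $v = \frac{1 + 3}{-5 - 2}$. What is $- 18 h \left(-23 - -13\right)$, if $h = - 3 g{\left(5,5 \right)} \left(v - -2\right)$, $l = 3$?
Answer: $- \frac{43200}{7} \approx -6171.4$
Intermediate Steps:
$v = - \frac{4}{7}$ ($v = \frac{4}{-7} = 4 \left(- \frac{1}{7}\right) = - \frac{4}{7} \approx -0.57143$)
$g{\left(d,S \right)} = 3 + S$ ($g{\left(d,S \right)} = S + 3 = 3 + S$)
$h = - \frac{240}{7}$ ($h = - 3 \left(3 + 5\right) \left(- \frac{4}{7} - -2\right) = \left(-3\right) 8 \left(- \frac{4}{7} + 2\right) = \left(-24\right) \frac{10}{7} = - \frac{240}{7} \approx -34.286$)
$- 18 h \left(-23 - -13\right) = \left(-18\right) \left(- \frac{240}{7}\right) \left(-23 - -13\right) = \frac{4320 \left(-23 + 13\right)}{7} = \frac{4320}{7} \left(-10\right) = - \frac{43200}{7}$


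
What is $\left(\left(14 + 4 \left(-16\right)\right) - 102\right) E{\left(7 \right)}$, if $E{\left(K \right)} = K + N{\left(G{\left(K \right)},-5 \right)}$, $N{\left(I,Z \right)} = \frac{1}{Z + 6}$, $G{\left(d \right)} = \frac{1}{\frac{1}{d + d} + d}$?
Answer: $-1216$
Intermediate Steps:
$G{\left(d \right)} = \frac{1}{d + \frac{1}{2 d}}$ ($G{\left(d \right)} = \frac{1}{\frac{1}{2 d} + d} = \frac{1}{d + \frac{1}{2 d}}$)
$N{\left(I,Z \right)} = \frac{1}{6 + Z}$
$E{\left(K \right)} = 1 + K$ ($E{\left(K \right)} = K + \frac{1}{6 - 5} = K + 1^{-1} = K + 1 = 1 + K$)
$\left(\left(14 + 4 \left(-16\right)\right) - 102\right) E{\left(7 \right)} = \left(\left(14 + 4 \left(-16\right)\right) - 102\right) \left(1 + 7\right) = \left(\left(14 - 64\right) - 102\right) 8 = \left(-50 - 102\right) 8 = \left(-152\right) 8 = -1216$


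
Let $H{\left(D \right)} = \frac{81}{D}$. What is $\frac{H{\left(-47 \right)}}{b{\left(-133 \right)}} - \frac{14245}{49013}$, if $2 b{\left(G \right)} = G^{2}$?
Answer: $- \frac{11850990941}{40748574979} \approx -0.29083$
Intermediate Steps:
$b{\left(G \right)} = \frac{G^{2}}{2}$
$\frac{H{\left(-47 \right)}}{b{\left(-133 \right)}} - \frac{14245}{49013} = \frac{81 \frac{1}{-47}}{\frac{1}{2} \left(-133\right)^{2}} - \frac{14245}{49013} = \frac{81 \left(- \frac{1}{47}\right)}{\frac{1}{2} \cdot 17689} - \frac{14245}{49013} = - \frac{81}{47 \cdot \frac{17689}{2}} - \frac{14245}{49013} = \left(- \frac{81}{47}\right) \frac{2}{17689} - \frac{14245}{49013} = - \frac{162}{831383} - \frac{14245}{49013} = - \frac{11850990941}{40748574979}$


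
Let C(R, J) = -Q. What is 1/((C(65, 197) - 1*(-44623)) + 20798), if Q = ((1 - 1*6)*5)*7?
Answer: 1/65596 ≈ 1.5245e-5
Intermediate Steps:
Q = -175 (Q = ((1 - 6)*5)*7 = -5*5*7 = -25*7 = -175)
C(R, J) = 175 (C(R, J) = -1*(-175) = 175)
1/((C(65, 197) - 1*(-44623)) + 20798) = 1/((175 - 1*(-44623)) + 20798) = 1/((175 + 44623) + 20798) = 1/(44798 + 20798) = 1/65596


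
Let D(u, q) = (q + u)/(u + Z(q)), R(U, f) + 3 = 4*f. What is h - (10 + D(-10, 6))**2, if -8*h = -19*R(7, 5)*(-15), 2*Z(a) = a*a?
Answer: -5567/8 ≈ -695.88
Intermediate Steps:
Z(a) = a**2/2 (Z(a) = (a*a)/2 = a**2/2)
R(U, f) = -3 + 4*f
D(u, q) = (q + u)/(u + q**2/2)
h = -4845/8 (h = -(-19*(-3 + 4*5))*(-15)/8 = -(-19*(-3 + 20))*(-15)/8 = -(-19*17)*(-15)/8 = -(-323)*(-15)/8 = -1/8*4845 = -4845/8 ≈ -605.63)
h - (10 + D(-10, 6))**2 = -4845/8 - (10 + 2*(6 - 10)/(6**2 + 2*(-10)))**2 = -4845/8 - (10 + 2*(-4)/(36 - 20))**2 = -4845/8 - (10 + 2*(-4)/16)**2 = -4845/8 - (10 + 2*(1/16)*(-4))**2 = -4845/8 - (10 - 1/2)**2 = -4845/8 - (19/2)**2 = -4845/8 - 1*361/4 = -4845/8 - 361/4 = -5567/8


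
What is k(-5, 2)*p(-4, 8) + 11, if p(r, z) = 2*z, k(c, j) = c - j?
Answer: -101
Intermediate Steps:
k(-5, 2)*p(-4, 8) + 11 = (-5 - 1*2)*(2*8) + 11 = (-5 - 2)*16 + 11 = -7*16 + 11 = -112 + 11 = -101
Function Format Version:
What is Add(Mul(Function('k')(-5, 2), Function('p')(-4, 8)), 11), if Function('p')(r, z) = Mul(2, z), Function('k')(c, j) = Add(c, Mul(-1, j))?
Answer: -101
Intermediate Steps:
Add(Mul(Function('k')(-5, 2), Function('p')(-4, 8)), 11) = Add(Mul(Add(-5, Mul(-1, 2)), Mul(2, 8)), 11) = Add(Mul(Add(-5, -2), 16), 11) = Add(Mul(-7, 16), 11) = Add(-112, 11) = -101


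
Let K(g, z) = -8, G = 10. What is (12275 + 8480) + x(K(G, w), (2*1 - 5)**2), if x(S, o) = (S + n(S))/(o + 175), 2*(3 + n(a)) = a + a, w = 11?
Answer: 3818901/184 ≈ 20755.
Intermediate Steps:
n(a) = -3 + a (n(a) = -3 + (a + a)/2 = -3 + (2*a)/2 = -3 + a)
x(S, o) = (-3 + 2*S)/(175 + o) (x(S, o) = (S + (-3 + S))/(o + 175) = (-3 + 2*S)/(175 + o))
(12275 + 8480) + x(K(G, w), (2*1 - 5)**2) = (12275 + 8480) + (-3 + 2*(-8))/(175 + (2*1 - 5)**2) = 20755 + (-3 - 16)/(175 + (2 - 5)**2) = 20755 - 19/(175 + (-3)**2) = 20755 - 19/(175 + 9) = 20755 - 19/184 = 3818901/184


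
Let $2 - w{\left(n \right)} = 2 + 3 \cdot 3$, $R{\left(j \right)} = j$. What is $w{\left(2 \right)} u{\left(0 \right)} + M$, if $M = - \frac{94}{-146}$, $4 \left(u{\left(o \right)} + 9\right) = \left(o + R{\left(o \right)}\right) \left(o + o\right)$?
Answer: $\frac{5960}{73} \approx 81.644$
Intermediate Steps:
$w{\left(n \right)} = -9$ ($w{\left(n \right)} = 2 - \left(2 + 3 \cdot 3\right) = 2 - \left(2 + 9\right) = 2 - 11 = -9$)
$u{\left(o \right)} = -9 + o^{2}$ ($u{\left(o \right)} = -9 + \frac{\left(o + o\right) \left(o + o\right)}{4} = -9 + \frac{2 o 2 o}{4} = -9 + \frac{4 o^{2}}{4} = -9 + o^{2}$)
$M = \frac{47}{73}$ ($M = \left(-94\right) \left(- \frac{1}{146}\right) = \frac{47}{73} \approx 0.64384$)
$w{\left(2 \right)} u{\left(0 \right)} + M = - 9 \left(-9 + 0^{2}\right) + \frac{47}{73} = - 9 \left(-9 + 0\right) + \frac{47}{73} = \left(-9\right) \left(-9\right) + \frac{47}{73} = 81 + \frac{47}{73} = \frac{5960}{73}$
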